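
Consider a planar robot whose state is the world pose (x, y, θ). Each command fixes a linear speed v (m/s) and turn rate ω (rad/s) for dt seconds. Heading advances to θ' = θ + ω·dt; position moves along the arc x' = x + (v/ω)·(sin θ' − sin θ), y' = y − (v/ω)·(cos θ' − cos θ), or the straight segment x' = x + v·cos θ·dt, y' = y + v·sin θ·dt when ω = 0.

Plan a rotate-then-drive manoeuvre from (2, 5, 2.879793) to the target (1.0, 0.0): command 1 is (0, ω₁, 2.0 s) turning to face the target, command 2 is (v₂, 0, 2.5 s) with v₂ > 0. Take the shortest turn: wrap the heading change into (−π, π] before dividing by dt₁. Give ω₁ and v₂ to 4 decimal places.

heading to target = atan2(0−5, 1−2) = -1.7682
Δθ = wrap(-1.7682 − 2.8798) = 1.6352; ω₁ = Δθ/dt₁ = 0.8176
distance = √((1−2)² + (0−5)²) = 5.0990; v₂ = distance/dt₂ = 2.0396

ω₁ = 0.8176, v₂ = 2.0396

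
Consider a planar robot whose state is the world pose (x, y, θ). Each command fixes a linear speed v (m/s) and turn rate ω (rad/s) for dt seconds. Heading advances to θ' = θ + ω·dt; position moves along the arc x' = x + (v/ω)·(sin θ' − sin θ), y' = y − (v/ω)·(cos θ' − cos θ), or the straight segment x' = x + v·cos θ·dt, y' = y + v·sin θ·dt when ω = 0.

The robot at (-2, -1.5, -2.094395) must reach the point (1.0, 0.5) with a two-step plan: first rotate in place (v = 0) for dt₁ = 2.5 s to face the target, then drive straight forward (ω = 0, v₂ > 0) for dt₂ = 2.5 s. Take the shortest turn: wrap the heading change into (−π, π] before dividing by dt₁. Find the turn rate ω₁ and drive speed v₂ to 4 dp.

heading to target = atan2(0.5−-1.5, 1−-2) = 0.5880
Δθ = wrap(0.5880 − -2.0944) = 2.6824; ω₁ = Δθ/dt₁ = 1.0730
distance = √((1−-2)² + (0.5−-1.5)²) = 3.6056; v₂ = distance/dt₂ = 1.4422

ω₁ = 1.0730, v₂ = 1.4422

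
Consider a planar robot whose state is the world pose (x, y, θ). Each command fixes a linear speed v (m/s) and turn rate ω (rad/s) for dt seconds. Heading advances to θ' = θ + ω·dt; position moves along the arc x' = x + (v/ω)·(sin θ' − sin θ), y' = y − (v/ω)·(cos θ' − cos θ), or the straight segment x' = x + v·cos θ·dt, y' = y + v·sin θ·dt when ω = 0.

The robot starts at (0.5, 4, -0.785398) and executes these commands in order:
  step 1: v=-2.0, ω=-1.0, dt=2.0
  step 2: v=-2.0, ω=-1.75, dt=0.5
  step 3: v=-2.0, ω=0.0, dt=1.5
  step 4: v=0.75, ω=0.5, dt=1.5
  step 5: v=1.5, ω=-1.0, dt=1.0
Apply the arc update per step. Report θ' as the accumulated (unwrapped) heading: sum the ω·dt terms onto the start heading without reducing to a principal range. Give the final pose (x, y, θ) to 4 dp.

step 1: θ'=-2.7854 (R=2.0000) → pose (1.2168, 7.2887, -2.7854)
step 2: θ'=-3.6604 (R=1.1429) → pose (2.1820, 7.2100, -3.6604)
step 3: θ'=-3.6604 (straight) → pose (4.7872, 5.7225, -3.6604)
step 4: θ'=-2.9104 (R=1.5000) → pose (3.6998, 5.8800, -2.9104)
step 5: θ'=-3.9104 (R=-1.5000) → pose (2.3131, 6.2619, -3.9104)

(2.3131, 6.2619, -3.9104)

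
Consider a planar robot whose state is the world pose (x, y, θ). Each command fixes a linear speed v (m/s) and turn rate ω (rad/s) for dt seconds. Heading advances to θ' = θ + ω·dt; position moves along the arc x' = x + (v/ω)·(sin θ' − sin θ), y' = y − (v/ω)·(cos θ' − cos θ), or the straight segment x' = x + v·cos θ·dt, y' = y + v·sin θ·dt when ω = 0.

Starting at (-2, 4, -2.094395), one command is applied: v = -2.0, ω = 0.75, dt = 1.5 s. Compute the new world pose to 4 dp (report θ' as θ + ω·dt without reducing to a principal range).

θ' = -2.0944 + 0.75·1.5 = -0.9694
R = v/ω = -2.0/0.75 = -2.6667
x' = -2 + -2.6667·(sin -0.9694 − sin -2.0944) = -2.1106
y' = 4 − -2.6667·(cos -0.9694 − cos -2.0944) = 6.8421

(-2.1106, 6.8421, -0.9694)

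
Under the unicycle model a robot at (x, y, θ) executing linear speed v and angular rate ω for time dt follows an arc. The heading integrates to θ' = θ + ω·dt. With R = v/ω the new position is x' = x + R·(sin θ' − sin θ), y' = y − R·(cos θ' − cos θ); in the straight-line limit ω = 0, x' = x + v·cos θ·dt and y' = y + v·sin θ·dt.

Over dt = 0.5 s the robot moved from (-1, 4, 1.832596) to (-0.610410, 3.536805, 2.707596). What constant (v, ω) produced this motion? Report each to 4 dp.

v = -1.2500, ω = 1.7500

Δθ = 2.707596 − 1.832596 = 0.875000
ω = Δθ/dt = 0.875000/0.5 = 1.7500
R = −Δy/(cos θ' − cos θ) = -0.7143
v = R·ω = -0.7143·1.7500 = -1.2500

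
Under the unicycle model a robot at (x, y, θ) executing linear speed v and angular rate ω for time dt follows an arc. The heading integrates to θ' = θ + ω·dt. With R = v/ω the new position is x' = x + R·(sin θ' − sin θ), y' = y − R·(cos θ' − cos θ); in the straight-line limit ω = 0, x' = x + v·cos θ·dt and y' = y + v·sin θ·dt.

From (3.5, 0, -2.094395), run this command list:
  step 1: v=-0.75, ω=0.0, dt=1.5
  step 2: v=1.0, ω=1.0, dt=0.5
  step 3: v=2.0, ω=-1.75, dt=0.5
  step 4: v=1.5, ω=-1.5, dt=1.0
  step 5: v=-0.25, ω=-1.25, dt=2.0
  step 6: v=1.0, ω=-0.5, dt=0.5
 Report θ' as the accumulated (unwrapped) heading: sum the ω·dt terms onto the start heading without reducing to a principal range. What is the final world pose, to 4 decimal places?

step 1: θ'=-2.0944 (straight) → pose (4.0625, 0.9743, -2.0944)
step 2: θ'=-1.5944 (R=1.0000) → pose (3.9288, 0.4979, -1.5944)
step 3: θ'=-2.4694 (R=-1.1429) → pose (3.4979, -0.3694, -2.4694)
step 4: θ'=-3.9694 (R=-1.0000) → pose (2.1388, -0.2634, -3.9694)
step 5: θ'=-6.4694 (R=0.2000) → pose (1.9545, -0.5953, -6.4694)
step 6: θ'=-6.7194 (R=-2.0000) → pose (2.4292, -0.7480, -6.7194)

(2.4292, -0.7480, -6.7194)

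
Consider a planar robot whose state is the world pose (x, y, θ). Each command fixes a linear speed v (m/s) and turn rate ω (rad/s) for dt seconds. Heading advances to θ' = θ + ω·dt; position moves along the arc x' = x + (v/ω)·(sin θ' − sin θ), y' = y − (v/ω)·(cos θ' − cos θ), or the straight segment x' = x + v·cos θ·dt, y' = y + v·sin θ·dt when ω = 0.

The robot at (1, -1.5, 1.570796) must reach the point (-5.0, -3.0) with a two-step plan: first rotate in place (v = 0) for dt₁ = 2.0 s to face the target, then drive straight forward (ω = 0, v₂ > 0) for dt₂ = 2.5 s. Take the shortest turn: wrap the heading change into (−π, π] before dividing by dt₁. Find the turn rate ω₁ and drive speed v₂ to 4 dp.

heading to target = atan2(-3−-1.5, -5−1) = -2.8966
Δθ = wrap(-2.8966 − 1.5708) = 1.8158; ω₁ = Δθ/dt₁ = 0.9079
distance = √((-5−1)² + (-3−-1.5)²) = 6.1847; v₂ = distance/dt₂ = 2.4739

ω₁ = 0.9079, v₂ = 2.4739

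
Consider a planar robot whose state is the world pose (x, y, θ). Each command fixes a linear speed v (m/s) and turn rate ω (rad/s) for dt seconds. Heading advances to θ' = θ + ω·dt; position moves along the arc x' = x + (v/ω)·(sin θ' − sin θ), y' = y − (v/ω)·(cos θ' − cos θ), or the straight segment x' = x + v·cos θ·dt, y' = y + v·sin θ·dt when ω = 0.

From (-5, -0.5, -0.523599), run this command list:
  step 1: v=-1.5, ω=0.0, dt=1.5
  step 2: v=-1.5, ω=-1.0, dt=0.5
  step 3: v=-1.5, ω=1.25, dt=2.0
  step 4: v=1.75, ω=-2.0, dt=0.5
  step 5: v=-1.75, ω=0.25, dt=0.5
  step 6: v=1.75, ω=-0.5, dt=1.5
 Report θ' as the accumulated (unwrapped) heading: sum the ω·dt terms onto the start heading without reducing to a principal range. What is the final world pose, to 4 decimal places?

step 1: θ'=-0.5236 (straight) → pose (-6.9486, 0.6250, -0.5236)
step 2: θ'=-1.0236 (R=1.5000) → pose (-7.4795, 1.1436, -1.0236)
step 3: θ'=1.4764 (R=-1.2000) → pose (-9.6990, 0.6323, 1.4764)
step 4: θ'=0.4764 (R=-0.8750) → pose (-9.2291, 1.3274, 0.4764)
step 5: θ'=0.6014 (R=-7.0000) → pose (-9.9796, 0.8787, 0.6014)
step 6: θ'=-0.1486 (R=-3.5000) → pose (-7.4812, 1.4542, -0.1486)

(-7.4812, 1.4542, -0.1486)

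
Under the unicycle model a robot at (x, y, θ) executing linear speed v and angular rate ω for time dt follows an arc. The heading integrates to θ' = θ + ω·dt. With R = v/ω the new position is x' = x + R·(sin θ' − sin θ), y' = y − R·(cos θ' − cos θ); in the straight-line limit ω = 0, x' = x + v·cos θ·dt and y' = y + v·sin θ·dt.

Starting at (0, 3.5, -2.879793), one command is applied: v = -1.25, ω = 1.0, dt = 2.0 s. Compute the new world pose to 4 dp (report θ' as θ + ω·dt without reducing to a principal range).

(0.6397, 5.5040, -0.8798)

θ' = -2.8798 + 1.0·2.0 = -0.8798
R = v/ω = -1.25/1.0 = -1.2500
x' = 0 + -1.2500·(sin -0.8798 − sin -2.8798) = 0.6397
y' = 3.5 − -1.2500·(cos -0.8798 − cos -2.8798) = 5.5040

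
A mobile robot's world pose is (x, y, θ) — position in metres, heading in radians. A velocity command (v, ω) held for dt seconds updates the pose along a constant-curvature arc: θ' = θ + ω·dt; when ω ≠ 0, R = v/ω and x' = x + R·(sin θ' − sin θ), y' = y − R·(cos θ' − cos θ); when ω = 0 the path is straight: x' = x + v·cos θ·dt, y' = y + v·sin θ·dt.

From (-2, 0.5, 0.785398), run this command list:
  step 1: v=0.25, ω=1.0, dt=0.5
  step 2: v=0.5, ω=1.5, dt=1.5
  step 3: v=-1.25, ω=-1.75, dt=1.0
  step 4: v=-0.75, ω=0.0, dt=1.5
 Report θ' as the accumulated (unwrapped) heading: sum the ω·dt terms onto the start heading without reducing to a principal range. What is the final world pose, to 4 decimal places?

step 1: θ'=1.2854 (R=0.2500) → pose (-1.9369, 0.6064, 1.2854)
step 2: θ'=3.5354 (R=0.3333) → pose (-2.3846, 1.0081, 3.5354)
step 3: θ'=1.7854 (R=0.7143) → pose (-1.4127, 0.5006, 1.7854)
step 4: θ'=1.7854 (straight) → pose (-1.1731, -0.5986, 1.7854)

(-1.1731, -0.5986, 1.7854)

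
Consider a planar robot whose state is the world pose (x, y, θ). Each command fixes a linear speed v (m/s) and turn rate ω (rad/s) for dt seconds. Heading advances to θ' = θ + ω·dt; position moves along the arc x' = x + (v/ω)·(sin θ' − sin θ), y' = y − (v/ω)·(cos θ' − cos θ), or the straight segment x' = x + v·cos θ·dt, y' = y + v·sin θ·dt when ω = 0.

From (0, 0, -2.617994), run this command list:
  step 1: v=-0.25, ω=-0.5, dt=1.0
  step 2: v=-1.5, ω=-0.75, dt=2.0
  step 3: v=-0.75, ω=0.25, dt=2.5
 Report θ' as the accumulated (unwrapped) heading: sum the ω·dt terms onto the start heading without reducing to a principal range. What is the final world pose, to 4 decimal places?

(3.0065, -3.4381, -3.9930)

step 1: θ'=-3.1180 (R=0.5000) → pose (0.2382, 0.0668, -3.1180)
step 2: θ'=-4.6180 (R=2.0000) → pose (2.2765, -1.7441, -4.6180)
step 3: θ'=-3.9930 (R=-3.0000) → pose (3.0065, -3.4381, -3.9930)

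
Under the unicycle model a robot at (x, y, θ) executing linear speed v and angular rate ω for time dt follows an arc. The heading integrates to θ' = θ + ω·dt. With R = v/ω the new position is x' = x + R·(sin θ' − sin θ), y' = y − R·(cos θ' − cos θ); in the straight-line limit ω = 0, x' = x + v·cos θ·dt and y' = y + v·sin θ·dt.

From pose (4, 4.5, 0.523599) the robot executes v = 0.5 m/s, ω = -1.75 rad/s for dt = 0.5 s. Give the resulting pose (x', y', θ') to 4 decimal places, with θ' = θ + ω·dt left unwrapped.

θ' = 0.5236 + -1.75·0.5 = -0.3514
R = v/ω = 0.5/-1.75 = -0.2857
x' = 4 + -0.2857·(sin -0.3514 − sin 0.5236) = 4.2412
y' = 4.5 − -0.2857·(cos -0.3514 − cos 0.5236) = 4.5208

(4.2412, 4.5208, -0.3514)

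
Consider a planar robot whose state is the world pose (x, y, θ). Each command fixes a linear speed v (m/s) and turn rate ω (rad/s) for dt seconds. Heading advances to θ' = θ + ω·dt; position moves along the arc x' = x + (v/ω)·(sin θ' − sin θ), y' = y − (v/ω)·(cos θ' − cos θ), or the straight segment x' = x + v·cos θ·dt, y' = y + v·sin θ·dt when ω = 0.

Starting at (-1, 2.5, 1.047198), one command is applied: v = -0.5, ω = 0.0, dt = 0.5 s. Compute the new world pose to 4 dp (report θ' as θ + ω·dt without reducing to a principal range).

θ' = 1.0472 + 0.0·0.5 = 1.0472
ω = 0 → straight: x' = -1 + -0.5·cos(1.0472)·0.5 = -1.1250
y' = 2.5 + -0.5·sin(1.0472)·0.5 = 2.2835

(-1.1250, 2.2835, 1.0472)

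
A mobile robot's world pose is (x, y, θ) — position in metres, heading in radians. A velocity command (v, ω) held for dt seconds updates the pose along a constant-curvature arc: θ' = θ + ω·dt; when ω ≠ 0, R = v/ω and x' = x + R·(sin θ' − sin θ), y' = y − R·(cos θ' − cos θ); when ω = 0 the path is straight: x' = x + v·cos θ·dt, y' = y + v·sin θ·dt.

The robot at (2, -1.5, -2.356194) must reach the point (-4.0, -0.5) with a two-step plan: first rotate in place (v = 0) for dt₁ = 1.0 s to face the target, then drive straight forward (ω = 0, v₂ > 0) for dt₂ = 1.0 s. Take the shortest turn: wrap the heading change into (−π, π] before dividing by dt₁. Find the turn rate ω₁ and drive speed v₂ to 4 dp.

ω₁ = -0.9505, v₂ = 6.0828

heading to target = atan2(-0.5−-1.5, -4−2) = 2.9764
Δθ = wrap(2.9764 − -2.3562) = -0.9505; ω₁ = Δθ/dt₁ = -0.9505
distance = √((-4−2)² + (-0.5−-1.5)²) = 6.0828; v₂ = distance/dt₂ = 6.0828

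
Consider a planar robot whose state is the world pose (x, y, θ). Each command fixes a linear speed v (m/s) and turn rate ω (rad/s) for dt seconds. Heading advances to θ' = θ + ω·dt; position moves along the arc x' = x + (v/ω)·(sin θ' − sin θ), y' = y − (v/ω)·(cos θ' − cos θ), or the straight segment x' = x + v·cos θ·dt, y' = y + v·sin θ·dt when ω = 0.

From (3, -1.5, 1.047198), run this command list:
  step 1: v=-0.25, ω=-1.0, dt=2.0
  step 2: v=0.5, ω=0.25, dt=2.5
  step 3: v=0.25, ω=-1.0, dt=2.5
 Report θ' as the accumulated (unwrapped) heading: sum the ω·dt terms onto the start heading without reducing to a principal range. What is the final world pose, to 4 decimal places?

(3.5626, -2.7290, -2.8278)

step 1: θ'=-0.9528 (R=0.2500) → pose (2.5797, -1.5199, -0.9528)
step 2: θ'=-0.3278 (R=2.0000) → pose (3.5659, -2.2546, -0.3278)
step 3: θ'=-2.8278 (R=-0.2500) → pose (3.5626, -2.7290, -2.8278)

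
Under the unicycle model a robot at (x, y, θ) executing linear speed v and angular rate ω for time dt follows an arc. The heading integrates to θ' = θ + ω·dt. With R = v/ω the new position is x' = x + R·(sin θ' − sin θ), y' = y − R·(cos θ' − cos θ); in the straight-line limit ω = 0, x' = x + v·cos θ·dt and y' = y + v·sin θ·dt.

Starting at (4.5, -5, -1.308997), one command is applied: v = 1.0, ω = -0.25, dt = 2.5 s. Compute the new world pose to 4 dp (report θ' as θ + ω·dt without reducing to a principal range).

θ' = -1.3090 + -0.25·2.5 = -1.9340
R = v/ω = 1.0/-0.25 = -4.0000
x' = 4.5 + -4.0000·(sin -1.9340 − sin -1.3090) = 4.3754
y' = -5 − -4.0000·(cos -1.9340 − cos -1.3090) = -7.4563

(4.3754, -7.4563, -1.9340)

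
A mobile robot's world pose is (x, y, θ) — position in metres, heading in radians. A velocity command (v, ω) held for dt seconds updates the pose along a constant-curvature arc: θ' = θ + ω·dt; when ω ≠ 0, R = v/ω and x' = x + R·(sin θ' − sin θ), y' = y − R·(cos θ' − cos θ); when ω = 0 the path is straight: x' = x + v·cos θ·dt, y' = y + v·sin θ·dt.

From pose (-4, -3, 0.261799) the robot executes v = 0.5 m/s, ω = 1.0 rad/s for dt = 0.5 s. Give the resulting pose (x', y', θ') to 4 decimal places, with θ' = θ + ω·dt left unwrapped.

(-3.7843, -2.8788, 0.7618)

θ' = 0.2618 + 1.0·0.5 = 0.7618
R = v/ω = 0.5/1.0 = 0.5000
x' = -4 + 0.5000·(sin 0.7618 − sin 0.2618) = -3.7843
y' = -3 − 0.5000·(cos 0.7618 − cos 0.2618) = -2.8788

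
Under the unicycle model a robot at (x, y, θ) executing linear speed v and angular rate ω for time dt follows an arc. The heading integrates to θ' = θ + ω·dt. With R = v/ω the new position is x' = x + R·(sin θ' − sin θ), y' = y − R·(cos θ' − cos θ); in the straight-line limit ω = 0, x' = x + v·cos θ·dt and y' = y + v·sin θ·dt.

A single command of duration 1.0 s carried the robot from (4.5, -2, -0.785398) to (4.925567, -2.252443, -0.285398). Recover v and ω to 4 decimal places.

v = 0.5000, ω = 0.5000

Δθ = -0.285398 − -0.785398 = 0.500000
ω = Δθ/dt = 0.500000/1.0 = 0.5000
R = Δx/(sin θ' − sin θ) = 1.0000
v = R·ω = 1.0000·0.5000 = 0.5000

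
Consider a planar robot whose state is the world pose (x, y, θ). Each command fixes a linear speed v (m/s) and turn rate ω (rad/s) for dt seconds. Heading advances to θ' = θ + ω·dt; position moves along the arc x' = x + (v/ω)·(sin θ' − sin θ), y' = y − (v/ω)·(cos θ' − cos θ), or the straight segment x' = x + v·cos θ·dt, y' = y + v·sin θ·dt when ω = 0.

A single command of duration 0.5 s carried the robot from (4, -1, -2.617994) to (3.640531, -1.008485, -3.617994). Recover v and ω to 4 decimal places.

Δθ = -3.617994 − -2.617994 = -1.000000
ω = Δθ/dt = -1.000000/0.5 = -2.0000
R = Δx/(sin θ' − sin θ) = -0.3750
v = R·ω = -0.3750·-2.0000 = 0.7500

v = 0.7500, ω = -2.0000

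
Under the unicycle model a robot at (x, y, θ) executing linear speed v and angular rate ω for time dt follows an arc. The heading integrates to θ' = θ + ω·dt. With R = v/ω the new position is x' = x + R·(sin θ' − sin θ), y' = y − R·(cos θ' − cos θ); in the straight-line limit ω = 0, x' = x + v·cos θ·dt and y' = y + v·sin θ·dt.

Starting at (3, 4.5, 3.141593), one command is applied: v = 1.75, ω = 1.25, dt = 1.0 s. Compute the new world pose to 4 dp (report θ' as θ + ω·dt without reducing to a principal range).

(1.6714, 3.5415, 4.3916)

θ' = 3.1416 + 1.25·1.0 = 4.3916
R = v/ω = 1.75/1.25 = 1.4000
x' = 3 + 1.4000·(sin 4.3916 − sin 3.1416) = 1.6714
y' = 4.5 − 1.4000·(cos 4.3916 − cos 3.1416) = 3.5415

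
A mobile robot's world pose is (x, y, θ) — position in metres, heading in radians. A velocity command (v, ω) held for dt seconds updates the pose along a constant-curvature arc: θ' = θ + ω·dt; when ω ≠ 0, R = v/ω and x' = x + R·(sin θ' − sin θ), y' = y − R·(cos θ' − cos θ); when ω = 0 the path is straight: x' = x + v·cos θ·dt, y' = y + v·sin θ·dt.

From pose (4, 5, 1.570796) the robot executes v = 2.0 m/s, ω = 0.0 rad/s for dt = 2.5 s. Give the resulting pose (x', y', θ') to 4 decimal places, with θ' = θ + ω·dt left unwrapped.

(4.0000, 10.0000, 1.5708)

θ' = 1.5708 + 0.0·2.5 = 1.5708
ω = 0 → straight: x' = 4 + 2.0·cos(1.5708)·2.5 = 4.0000
y' = 5 + 2.0·sin(1.5708)·2.5 = 10.0000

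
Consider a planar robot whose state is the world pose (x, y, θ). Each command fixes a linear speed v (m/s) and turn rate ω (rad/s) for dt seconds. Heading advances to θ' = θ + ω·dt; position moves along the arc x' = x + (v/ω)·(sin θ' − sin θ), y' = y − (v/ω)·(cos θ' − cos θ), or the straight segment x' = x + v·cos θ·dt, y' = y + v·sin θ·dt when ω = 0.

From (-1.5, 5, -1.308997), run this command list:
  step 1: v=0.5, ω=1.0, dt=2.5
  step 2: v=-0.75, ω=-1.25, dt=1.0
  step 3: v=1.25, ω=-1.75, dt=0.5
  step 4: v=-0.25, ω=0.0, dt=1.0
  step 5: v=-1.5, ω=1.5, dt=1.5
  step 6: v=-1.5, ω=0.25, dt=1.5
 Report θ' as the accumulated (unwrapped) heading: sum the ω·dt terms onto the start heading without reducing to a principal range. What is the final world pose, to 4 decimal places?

(-2.6839, 1.9059, 1.6910)

step 1: θ'=1.1910 (R=0.5000) → pose (-0.5527, 4.9440, 1.1910)
step 2: θ'=-0.0590 (R=0.6000) → pose (-1.1453, 4.5675, -0.0590)
step 3: θ'=-0.9340 (R=-0.7143) → pose (-0.6131, 4.2792, -0.9340)
step 4: θ'=-0.9340 (straight) → pose (-0.7618, 4.4802, -0.9340)
step 5: θ'=1.3160 (R=-1.0000) → pose (-2.5335, 4.1376, 1.3160)
step 6: θ'=1.6910 (R=-6.0000) → pose (-2.6839, 1.9059, 1.6910)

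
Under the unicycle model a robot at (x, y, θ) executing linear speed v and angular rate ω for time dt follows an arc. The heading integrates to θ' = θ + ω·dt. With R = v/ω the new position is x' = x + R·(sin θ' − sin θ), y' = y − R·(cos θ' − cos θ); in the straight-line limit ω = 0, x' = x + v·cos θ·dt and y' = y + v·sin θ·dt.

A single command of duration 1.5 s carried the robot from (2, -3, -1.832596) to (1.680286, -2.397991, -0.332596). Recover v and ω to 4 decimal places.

Δθ = -0.332596 − -1.832596 = 1.500000
ω = Δθ/dt = 1.500000/1.5 = 1.0000
R = −Δy/(cos θ' − cos θ) = -0.5000
v = R·ω = -0.5000·1.0000 = -0.5000

v = -0.5000, ω = 1.0000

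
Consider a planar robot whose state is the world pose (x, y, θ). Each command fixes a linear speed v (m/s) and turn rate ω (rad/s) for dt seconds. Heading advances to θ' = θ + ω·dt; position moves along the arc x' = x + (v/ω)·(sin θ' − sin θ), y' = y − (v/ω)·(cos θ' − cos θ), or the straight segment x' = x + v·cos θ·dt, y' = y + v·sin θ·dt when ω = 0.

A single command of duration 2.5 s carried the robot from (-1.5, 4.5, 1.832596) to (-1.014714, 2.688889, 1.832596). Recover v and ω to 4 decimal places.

v = -0.7500, ω = 0.0000

Δθ = 1.832596 − 1.832596 = 0.000000
ω = Δθ/dt = 0.000000/2.5 = 0.0000
ω = 0 → v = (Δx·cos θ + Δy·sin θ)/dt = -0.7500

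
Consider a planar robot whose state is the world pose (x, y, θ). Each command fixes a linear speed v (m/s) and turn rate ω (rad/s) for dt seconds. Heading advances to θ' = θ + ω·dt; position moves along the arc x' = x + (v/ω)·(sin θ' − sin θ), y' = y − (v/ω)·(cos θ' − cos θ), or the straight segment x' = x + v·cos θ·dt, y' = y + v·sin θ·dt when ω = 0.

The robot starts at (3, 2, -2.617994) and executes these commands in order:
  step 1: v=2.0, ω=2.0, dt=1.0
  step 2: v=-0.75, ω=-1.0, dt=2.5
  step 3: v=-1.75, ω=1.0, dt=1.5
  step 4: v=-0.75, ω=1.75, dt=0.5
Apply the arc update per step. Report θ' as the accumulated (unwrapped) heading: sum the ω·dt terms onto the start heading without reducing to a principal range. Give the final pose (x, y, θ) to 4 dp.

(4.9060, 3.6828, -0.7430)

step 1: θ'=-0.6180 (R=1.0000) → pose (2.9206, 0.3189, -0.6180)
step 2: θ'=-3.1180 (R=0.7500) → pose (3.3375, 1.6800, -3.1180)
step 3: θ'=-1.6180 (R=-1.7500) → pose (5.0442, 3.3470, -1.6180)
step 4: θ'=-0.7430 (R=-0.4286) → pose (4.9060, 3.6828, -0.7430)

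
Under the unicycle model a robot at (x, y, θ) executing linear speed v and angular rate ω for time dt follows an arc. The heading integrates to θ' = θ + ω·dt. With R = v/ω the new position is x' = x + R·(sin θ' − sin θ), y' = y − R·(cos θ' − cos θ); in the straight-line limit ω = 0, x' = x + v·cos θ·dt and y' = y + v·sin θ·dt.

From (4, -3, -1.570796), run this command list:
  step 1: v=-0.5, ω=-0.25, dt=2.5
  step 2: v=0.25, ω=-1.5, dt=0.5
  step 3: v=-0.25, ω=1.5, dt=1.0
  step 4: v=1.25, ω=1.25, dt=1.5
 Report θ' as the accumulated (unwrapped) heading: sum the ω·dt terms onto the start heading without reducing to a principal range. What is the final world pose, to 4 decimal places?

step 1: θ'=-2.1958 (R=2.0000) → pose (4.3781, -1.8298, -2.1958)
step 2: θ'=-2.9458 (R=-0.1667) → pose (4.2753, -1.8958, -2.9458)
step 3: θ'=-1.4458 (R=-0.1667) → pose (4.4083, -1.7115, -1.4458)
step 4: θ'=0.4292 (R=1.0000) → pose (5.8166, -2.4961, 0.4292)

(5.8166, -2.4961, 0.4292)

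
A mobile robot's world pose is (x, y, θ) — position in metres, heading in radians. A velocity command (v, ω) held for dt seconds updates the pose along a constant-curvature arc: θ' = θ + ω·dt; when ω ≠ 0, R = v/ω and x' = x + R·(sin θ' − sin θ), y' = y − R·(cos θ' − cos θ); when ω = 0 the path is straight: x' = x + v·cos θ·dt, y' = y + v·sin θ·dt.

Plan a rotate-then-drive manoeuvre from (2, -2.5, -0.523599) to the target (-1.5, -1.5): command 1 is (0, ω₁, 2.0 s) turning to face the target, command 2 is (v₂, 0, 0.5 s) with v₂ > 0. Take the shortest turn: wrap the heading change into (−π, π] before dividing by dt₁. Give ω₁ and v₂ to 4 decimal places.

heading to target = atan2(-1.5−-2.5, -1.5−2) = 2.8633
Δθ = wrap(2.8633 − -0.5236) = -2.8963; ω₁ = Δθ/dt₁ = -1.4481
distance = √((-1.5−2)² + (-1.5−-2.5)²) = 3.6401; v₂ = distance/dt₂ = 7.2801

ω₁ = -1.4481, v₂ = 7.2801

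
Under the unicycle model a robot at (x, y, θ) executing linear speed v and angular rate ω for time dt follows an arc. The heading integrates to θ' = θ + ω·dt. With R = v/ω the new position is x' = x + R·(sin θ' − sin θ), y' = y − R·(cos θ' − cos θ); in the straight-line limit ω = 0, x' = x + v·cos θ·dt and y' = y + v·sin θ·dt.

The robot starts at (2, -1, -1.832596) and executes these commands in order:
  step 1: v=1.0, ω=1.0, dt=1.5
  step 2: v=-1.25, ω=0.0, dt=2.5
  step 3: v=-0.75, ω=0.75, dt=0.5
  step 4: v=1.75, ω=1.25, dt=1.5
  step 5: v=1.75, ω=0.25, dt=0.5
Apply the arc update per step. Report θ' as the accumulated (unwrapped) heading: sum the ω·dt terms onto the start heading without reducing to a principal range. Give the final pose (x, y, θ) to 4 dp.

step 1: θ'=-0.3326 (R=1.0000) → pose (2.6394, -2.2040, -0.3326)
step 2: θ'=-0.3326 (straight) → pose (-0.3143, -1.1837, -0.3326)
step 3: θ'=0.0424 (R=-1.0000) → pose (-0.6832, -1.1298, 0.0424)
step 4: θ'=1.9174 (R=1.4000) → pose (0.5742, 0.7445, 1.9174)
step 5: θ'=2.0424 (R=7.0000) → pose (0.2263, 1.5468, 2.0424)

(0.2263, 1.5468, 2.0424)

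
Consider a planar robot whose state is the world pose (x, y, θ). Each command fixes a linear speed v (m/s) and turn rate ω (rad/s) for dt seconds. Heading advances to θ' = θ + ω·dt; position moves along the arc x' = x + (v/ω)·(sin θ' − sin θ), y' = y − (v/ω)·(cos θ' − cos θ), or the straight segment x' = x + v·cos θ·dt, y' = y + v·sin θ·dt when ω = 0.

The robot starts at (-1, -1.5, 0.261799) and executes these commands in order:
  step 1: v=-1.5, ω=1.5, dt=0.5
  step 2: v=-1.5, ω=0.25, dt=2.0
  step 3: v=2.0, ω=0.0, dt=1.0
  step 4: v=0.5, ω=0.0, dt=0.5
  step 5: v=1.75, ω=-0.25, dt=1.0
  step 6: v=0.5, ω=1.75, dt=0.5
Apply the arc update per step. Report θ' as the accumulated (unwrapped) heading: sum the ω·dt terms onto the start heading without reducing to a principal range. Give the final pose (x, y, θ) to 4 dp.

step 1: θ'=1.0118 (R=-1.0000) → pose (-1.5890, -1.9356, 1.0118)
step 2: θ'=1.5118 (R=-6.0000) → pose (-2.4918, -4.7638, 1.5118)
step 3: θ'=1.5118 (straight) → pose (-2.3739, -2.7673, 1.5118)
step 4: θ'=1.5118 (straight) → pose (-2.3591, -2.5177, 1.5118)
step 5: θ'=1.2618 (R=-7.0000) → pose (-2.0398, -0.8018, 1.2618)
step 6: θ'=2.1368 (R=0.2857) → pose (-2.0708, -0.5617, 2.1368)

(-2.0708, -0.5617, 2.1368)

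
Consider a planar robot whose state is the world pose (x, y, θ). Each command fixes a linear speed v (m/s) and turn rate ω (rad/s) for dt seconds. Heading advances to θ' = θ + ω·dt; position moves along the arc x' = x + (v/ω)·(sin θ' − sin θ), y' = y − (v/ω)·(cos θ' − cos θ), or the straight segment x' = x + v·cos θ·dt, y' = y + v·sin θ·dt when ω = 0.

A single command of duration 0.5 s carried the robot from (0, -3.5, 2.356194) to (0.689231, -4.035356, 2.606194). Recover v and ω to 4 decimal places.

v = -1.7500, ω = 0.5000

Δθ = 2.606194 − 2.356194 = 0.250000
ω = Δθ/dt = 0.250000/0.5 = 0.5000
R = Δx/(sin θ' − sin θ) = -3.5000
v = R·ω = -3.5000·0.5000 = -1.7500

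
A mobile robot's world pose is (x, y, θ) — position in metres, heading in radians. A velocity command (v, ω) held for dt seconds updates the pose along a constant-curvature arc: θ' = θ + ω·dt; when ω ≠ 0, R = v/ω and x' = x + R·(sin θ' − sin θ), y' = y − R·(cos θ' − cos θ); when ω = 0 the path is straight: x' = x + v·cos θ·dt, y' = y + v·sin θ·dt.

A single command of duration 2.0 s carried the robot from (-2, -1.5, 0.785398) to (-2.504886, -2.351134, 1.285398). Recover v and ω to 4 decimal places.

Δθ = 1.285398 − 0.785398 = 0.500000
ω = Δθ/dt = 0.500000/2.0 = 0.2500
R = −Δy/(cos θ' − cos θ) = -2.0000
v = R·ω = -2.0000·0.2500 = -0.5000

v = -0.5000, ω = 0.2500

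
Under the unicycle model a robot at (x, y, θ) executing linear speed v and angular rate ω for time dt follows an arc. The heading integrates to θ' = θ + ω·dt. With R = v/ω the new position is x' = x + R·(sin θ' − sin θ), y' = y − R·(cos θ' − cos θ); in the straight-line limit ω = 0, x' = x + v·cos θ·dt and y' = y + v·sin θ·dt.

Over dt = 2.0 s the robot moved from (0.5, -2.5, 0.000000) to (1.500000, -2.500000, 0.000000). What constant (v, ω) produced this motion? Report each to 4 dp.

v = 0.5000, ω = 0.0000

Δθ = 0.000000 − 0.000000 = 0.000000
ω = Δθ/dt = 0.000000/2.0 = 0.0000
ω = 0 → v = (Δx·cos θ + Δy·sin θ)/dt = 0.5000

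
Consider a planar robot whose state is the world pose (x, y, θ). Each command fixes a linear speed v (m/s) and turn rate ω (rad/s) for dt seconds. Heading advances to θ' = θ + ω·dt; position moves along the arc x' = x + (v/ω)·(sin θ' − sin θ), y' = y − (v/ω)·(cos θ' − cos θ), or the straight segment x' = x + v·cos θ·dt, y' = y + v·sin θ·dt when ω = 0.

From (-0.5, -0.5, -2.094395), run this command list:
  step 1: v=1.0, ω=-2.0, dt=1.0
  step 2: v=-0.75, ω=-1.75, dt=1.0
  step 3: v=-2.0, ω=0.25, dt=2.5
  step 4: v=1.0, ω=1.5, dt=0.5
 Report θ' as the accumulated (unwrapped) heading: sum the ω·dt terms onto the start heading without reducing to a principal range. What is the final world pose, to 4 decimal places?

step 1: θ'=-4.0944 (R=-0.5000) → pose (-1.3405, -0.5397, -4.0944)
step 2: θ'=-5.8444 (R=0.4286) → pose (-1.5078, -1.1760, -5.8444)
step 3: θ'=-5.2194 (R=-8.0000) → pose (-5.1026, -4.5336, -5.2194)
step 4: θ'=-4.4694 (R=0.6667) → pose (-5.0383, -4.0495, -4.4694)

(-5.0383, -4.0495, -4.4694)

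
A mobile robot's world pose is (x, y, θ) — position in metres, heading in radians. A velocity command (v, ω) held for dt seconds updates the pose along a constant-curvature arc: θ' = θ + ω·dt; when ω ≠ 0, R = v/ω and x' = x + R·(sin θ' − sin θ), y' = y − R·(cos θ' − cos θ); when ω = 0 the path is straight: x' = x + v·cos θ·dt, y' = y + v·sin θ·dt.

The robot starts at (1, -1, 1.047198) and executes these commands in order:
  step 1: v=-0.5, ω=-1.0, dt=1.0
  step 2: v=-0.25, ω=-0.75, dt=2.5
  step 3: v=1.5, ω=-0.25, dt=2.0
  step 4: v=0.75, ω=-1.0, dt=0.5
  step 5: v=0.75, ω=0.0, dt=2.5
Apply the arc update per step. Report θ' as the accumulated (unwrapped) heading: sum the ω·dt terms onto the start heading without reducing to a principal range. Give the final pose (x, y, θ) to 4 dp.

(-3.2862, -4.2042, -2.8278)

step 1: θ'=0.0472 (R=0.5000) → pose (0.5906, -1.2494, 0.0472)
step 2: θ'=-1.8278 (R=0.3333) → pose (0.2525, -0.8318, -1.8278)
step 3: θ'=-2.3278 (R=-6.0000) → pose (-1.1891, -3.4271, -2.3278)
step 4: θ'=-2.8278 (R=-0.7500) → pose (-1.5028, -3.6254, -2.8278)
step 5: θ'=-2.8278 (straight) → pose (-3.2862, -4.2042, -2.8278)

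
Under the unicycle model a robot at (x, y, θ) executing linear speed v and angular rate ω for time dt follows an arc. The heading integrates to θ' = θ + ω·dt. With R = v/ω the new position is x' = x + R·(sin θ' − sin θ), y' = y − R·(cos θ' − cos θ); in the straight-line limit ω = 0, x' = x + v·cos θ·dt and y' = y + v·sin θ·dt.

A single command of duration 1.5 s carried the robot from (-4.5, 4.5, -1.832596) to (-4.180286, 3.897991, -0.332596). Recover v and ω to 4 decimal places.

Δθ = -0.332596 − -1.832596 = 1.500000
ω = Δθ/dt = 1.500000/1.5 = 1.0000
R = −Δy/(cos θ' − cos θ) = 0.5000
v = R·ω = 0.5000·1.0000 = 0.5000

v = 0.5000, ω = 1.0000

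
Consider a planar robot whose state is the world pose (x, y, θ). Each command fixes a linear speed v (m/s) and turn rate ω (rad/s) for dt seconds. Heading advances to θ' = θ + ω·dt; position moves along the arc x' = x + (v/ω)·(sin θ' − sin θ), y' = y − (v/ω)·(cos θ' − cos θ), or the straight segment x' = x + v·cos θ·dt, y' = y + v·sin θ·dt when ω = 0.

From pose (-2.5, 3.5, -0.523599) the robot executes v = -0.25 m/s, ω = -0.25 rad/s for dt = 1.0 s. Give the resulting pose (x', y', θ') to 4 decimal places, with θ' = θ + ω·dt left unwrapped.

θ' = -0.5236 + -0.25·1.0 = -0.7736
R = v/ω = -0.25/-0.25 = 1.0000
x' = -2.5 + 1.0000·(sin -0.7736 − sin -0.5236) = -2.6987
y' = 3.5 − 1.0000·(cos -0.7736 − cos -0.5236) = 3.6506

(-2.6987, 3.6506, -0.7736)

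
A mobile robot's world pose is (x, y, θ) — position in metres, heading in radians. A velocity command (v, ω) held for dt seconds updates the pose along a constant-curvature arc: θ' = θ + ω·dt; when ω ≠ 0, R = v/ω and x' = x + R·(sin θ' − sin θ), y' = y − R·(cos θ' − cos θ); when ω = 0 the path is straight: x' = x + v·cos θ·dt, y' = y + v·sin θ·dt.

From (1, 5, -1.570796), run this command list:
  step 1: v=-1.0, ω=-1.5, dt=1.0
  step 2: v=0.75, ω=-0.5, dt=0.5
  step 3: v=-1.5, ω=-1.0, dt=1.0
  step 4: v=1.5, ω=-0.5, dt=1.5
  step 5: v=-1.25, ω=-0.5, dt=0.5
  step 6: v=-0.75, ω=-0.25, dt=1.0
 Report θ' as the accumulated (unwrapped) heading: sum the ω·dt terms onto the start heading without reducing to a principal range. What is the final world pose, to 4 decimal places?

step 1: θ'=-3.0708 (R=0.6667) → pose (1.6195, 5.6650, -3.0708)
step 2: θ'=-3.3208 (R=-1.5000) → pose (1.2460, 5.6853, -3.3208)
step 3: θ'=-4.3208 (R=1.5000) → pose (2.3651, 4.7818, -4.3208)
step 4: θ'=-5.0708 (R=-3.0000) → pose (2.3287, 6.9791, -5.0708)
step 5: θ'=-5.3208 (R=2.5000) → pose (2.0389, 6.4272, -5.3208)
step 6: θ'=-5.5708 (R=3.0000) → pose (1.5382, 5.8714, -5.5708)

(1.5382, 5.8714, -5.5708)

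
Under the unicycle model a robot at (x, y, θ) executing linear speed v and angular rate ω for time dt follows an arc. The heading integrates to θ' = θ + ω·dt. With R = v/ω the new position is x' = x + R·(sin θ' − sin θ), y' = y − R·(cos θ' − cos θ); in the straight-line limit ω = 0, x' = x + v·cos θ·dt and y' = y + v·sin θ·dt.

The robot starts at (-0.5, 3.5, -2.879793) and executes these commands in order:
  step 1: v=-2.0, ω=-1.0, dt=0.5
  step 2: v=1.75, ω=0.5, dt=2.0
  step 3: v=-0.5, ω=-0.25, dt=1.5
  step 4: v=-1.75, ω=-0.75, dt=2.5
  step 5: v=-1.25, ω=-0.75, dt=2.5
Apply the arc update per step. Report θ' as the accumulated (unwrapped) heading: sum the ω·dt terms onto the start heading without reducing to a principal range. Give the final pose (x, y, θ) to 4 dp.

step 1: θ'=-3.3798 (R=2.0000) → pose (0.4895, 3.5117, -3.3798)
step 2: θ'=-2.3798 (R=3.5000) → pose (-2.7521, 2.6431, -2.3798)
step 3: θ'=-2.7548 (R=2.0000) → pose (-2.1261, 3.0481, -2.7548)
step 4: θ'=-4.6298 (R=2.3333) → pose (1.0795, 1.0797, -4.6298)
step 5: θ'=-6.5048 (R=1.6667) → pose (-0.9478, -0.6837, -6.5048)

(-0.9478, -0.6837, -6.5048)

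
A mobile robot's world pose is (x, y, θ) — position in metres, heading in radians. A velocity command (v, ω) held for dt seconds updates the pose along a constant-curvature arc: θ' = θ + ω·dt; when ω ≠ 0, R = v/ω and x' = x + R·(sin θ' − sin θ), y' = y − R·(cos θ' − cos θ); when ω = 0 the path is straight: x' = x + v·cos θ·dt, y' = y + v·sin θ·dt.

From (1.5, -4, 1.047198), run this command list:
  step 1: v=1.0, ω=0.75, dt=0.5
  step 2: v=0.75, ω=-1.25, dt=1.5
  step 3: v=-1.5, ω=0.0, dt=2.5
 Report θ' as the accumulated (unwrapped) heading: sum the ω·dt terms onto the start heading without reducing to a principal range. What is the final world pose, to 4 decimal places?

(-0.8523, -1.4395, -0.4528)

step 1: θ'=1.4222 (R=1.3333) → pose (1.6639, -3.5307, 1.4222)
step 2: θ'=-0.4528 (R=-0.6000) → pose (2.5198, -3.0800, -0.4528)
step 3: θ'=-0.4528 (straight) → pose (-0.8523, -1.4395, -0.4528)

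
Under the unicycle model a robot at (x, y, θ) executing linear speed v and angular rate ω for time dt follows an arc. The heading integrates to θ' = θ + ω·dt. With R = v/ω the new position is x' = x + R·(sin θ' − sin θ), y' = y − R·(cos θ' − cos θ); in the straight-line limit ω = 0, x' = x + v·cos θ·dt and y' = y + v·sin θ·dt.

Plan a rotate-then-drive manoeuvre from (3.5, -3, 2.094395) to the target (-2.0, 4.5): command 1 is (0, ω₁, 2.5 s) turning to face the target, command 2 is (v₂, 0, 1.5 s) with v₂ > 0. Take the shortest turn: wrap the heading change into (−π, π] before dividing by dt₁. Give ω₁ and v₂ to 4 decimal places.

ω₁ = 0.0437, v₂ = 6.2004

heading to target = atan2(4.5−-3, -2−3.5) = 2.2035
Δθ = wrap(2.2035 − 2.0944) = 0.1092; ω₁ = Δθ/dt₁ = 0.0437
distance = √((-2−3.5)² + (4.5−-3)²) = 9.3005; v₂ = distance/dt₂ = 6.2004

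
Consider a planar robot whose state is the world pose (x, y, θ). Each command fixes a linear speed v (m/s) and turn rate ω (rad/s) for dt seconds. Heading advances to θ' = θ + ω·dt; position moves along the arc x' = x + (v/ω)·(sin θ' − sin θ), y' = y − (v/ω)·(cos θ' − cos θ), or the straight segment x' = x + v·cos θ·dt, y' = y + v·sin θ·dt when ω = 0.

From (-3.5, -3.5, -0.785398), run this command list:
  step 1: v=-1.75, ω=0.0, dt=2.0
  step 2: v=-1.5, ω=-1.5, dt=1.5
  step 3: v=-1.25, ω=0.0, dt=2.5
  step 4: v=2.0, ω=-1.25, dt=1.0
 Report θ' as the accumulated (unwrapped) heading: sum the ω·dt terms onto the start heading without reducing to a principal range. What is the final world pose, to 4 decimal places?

(-3.8923, 1.9360, -4.2854)

step 1: θ'=-0.7854 (straight) → pose (-5.9749, -1.0251, -0.7854)
step 2: θ'=-3.0354 (R=1.0000) → pose (-5.3738, 0.6763, -3.0354)
step 3: θ'=-3.0354 (straight) → pose (-2.2664, 1.0076, -3.0354)
step 4: θ'=-4.2854 (R=-1.6000) → pose (-3.8923, 1.9360, -4.2854)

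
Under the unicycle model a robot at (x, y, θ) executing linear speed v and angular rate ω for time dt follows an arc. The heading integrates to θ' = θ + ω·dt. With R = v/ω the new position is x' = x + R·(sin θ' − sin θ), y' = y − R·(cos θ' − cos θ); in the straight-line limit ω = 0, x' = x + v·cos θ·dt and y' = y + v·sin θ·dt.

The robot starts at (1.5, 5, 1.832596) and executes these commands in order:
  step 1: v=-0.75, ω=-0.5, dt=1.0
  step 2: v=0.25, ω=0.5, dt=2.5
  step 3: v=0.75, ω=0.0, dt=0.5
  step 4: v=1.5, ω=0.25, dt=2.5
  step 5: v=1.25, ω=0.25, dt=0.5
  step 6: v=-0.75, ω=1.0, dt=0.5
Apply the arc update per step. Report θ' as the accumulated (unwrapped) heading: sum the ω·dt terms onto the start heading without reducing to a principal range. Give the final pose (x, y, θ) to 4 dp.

(-2.8915, 5.9772, 3.8326)

step 1: θ'=1.3326 (R=1.5000) → pose (1.5088, 4.2578, 1.3326)
step 2: θ'=2.5826 (R=0.5000) → pose (1.2880, 4.7997, 2.5826)
step 3: θ'=2.5826 (straight) → pose (0.9701, 4.9986, 2.5826)
step 4: θ'=3.2076 (R=6.0000) → pose (-2.6076, 5.8988, 3.2076)
step 5: θ'=3.3326 (R=5.0000) → pose (-3.2271, 5.8188, 3.3326)
step 6: θ'=3.8326 (R=-0.7500) → pose (-2.8915, 5.9772, 3.8326)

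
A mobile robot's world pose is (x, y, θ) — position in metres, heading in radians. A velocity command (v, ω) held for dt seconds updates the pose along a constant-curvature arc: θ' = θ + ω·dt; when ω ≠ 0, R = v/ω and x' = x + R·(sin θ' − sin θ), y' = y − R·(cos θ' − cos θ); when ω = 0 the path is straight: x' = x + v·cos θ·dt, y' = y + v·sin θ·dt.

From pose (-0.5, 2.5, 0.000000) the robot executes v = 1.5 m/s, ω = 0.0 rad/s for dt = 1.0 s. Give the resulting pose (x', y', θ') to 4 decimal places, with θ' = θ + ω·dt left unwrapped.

(1.0000, 2.5000, 0.0000)

θ' = 0.0000 + 0.0·1.0 = 0.0000
ω = 0 → straight: x' = -0.5 + 1.5·cos(0.0000)·1.0 = 1.0000
y' = 2.5 + 1.5·sin(0.0000)·1.0 = 2.5000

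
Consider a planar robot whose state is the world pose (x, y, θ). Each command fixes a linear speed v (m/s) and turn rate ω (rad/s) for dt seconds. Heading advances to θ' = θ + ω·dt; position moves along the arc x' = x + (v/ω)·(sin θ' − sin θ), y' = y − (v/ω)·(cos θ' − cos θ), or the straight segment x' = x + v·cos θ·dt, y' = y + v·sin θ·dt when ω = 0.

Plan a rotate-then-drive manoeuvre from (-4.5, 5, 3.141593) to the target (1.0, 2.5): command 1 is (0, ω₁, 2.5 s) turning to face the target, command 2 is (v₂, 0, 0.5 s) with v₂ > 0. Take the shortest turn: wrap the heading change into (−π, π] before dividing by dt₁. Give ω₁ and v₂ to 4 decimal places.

heading to target = atan2(2.5−5, 1−-4.5) = -0.4266
Δθ = wrap(-0.4266 − 3.1416) = 2.7150; ω₁ = Δθ/dt₁ = 1.0860
distance = √((1−-4.5)² + (2.5−5)²) = 6.0415; v₂ = distance/dt₂ = 12.0830

ω₁ = 1.0860, v₂ = 12.0830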